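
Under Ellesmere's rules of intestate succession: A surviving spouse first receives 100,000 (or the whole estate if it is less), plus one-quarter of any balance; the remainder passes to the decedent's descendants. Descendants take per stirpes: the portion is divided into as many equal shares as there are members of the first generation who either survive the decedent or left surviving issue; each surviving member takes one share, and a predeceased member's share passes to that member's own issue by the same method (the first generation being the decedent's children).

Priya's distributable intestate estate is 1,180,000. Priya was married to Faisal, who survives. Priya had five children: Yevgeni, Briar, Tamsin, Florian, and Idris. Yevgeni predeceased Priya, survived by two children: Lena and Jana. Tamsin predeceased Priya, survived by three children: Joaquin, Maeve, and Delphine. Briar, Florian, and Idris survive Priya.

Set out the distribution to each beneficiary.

Faisal: 370,000; Lena: 81,000; Jana: 81,000; Briar: 162,000; Joaquin: 54,000; Maeve: 54,000; Delphine: 54,000; Florian: 162,000; Idris: 162,000

Faisal first takes 100,000, leaving a balance of 1,080,000. Faisal then takes one-quarter of the balance (270,000), for a total of 370,000. The remaining 810,000 passes to the descendants.
The descendants' portion (810,000) is divided into 5 shares of 162,000: Briar, Florian, and Idris each take 162,000; Yevgeni's 162,000 share passes to Yevgeni's issue; Tamsin's 162,000 share passes to Tamsin's issue.
Yevgeni's share (162,000) is divided into 2 shares of 81,000: Lena and Jana each take 81,000.
Tamsin's share (162,000) is divided into 3 shares of 54,000: Joaquin, Maeve, and Delphine each take 54,000.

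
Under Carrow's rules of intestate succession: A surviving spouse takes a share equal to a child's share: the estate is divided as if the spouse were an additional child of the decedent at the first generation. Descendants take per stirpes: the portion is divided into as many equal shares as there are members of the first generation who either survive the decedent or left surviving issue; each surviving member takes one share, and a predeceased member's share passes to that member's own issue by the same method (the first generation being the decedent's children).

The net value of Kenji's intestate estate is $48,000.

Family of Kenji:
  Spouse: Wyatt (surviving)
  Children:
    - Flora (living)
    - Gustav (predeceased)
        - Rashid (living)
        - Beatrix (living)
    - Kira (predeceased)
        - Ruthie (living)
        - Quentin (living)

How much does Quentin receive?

Quentin receives $6,000.

The spouse counts as an additional share at the children's level, so there are 4 primary shares of $12,000. Wyatt takes one such share ($12,000).
The children's combined portion ($36,000) is divided into 3 shares of $12,000: Flora takes $12,000; Gustav's $12,000 share passes to Gustav's issue; Kira's $12,000 share passes to Kira's issue.
Gustav's share ($12,000) is divided into 2 shares of $6,000: Rashid and Beatrix each take $6,000.
Kira's share ($12,000) is divided into 2 shares of $6,000: Ruthie and Quentin each take $6,000.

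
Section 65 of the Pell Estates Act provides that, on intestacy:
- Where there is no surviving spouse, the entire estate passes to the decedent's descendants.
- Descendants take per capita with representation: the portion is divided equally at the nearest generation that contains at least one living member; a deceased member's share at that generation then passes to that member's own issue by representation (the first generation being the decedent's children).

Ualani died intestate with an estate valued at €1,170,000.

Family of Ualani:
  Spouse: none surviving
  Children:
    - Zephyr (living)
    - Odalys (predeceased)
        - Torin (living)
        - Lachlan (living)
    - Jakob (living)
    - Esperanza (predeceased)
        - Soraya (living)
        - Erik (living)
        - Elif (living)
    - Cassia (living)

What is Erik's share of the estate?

Erik receives €78,000.

The entire €1,170,000 passes to the descendants.
That amount (€1,170,000) is divided into 5 shares of €234,000: Zephyr, Jakob, and Cassia each take €234,000; Odalys's €234,000 share passes to Odalys's issue; Esperanza's €234,000 share passes to Esperanza's issue.
Odalys's share (€234,000) is divided into 2 shares of €117,000: Torin and Lachlan each take €117,000.
Esperanza's share (€234,000) is divided into 3 shares of €78,000: Soraya, Erik, and Elif each take €78,000.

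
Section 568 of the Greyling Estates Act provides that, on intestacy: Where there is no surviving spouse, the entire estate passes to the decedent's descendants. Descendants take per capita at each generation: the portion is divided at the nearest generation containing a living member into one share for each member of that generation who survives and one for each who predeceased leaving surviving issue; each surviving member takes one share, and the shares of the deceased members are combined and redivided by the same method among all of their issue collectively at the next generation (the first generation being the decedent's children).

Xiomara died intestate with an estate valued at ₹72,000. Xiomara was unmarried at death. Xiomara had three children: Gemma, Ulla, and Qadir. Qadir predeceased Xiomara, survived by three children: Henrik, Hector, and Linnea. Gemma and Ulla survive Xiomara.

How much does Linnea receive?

The entire ₹72,000 passes to the descendants.
That amount (₹72,000) is divided at the children's generation into 3 shares of ₹24,000. Gemma and Ulla each take ₹24,000. The remaining share for the deceased Qadir (₹24,000) is carried to the next generation.
That pool (₹24,000) is divided at the grandchildren's generation equally among Henrik, Hector, and Linnea: ₹8,000 each.

Linnea receives ₹8,000.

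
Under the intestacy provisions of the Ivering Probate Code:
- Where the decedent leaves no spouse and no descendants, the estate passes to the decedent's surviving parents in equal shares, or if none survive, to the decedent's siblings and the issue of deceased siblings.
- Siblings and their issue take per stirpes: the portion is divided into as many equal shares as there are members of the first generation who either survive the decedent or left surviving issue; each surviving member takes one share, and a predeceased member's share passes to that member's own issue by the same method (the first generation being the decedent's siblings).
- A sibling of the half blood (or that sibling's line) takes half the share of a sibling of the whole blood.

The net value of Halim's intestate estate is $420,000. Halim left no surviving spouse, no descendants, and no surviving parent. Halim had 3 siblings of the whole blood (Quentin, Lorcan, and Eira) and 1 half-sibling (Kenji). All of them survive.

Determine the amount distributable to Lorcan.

Lorcan receives $120,000.

The entire $420,000 passes to the siblings and their issue.
Counting each half-blood sibling's line as half a unit, there are 7/2 units in $420,000, so one unit is $120,000. Whole-blood lines (Quentin, Lorcan, and Eira) take $120,000 each; half-blood lines (Kenji) take $60,000 each.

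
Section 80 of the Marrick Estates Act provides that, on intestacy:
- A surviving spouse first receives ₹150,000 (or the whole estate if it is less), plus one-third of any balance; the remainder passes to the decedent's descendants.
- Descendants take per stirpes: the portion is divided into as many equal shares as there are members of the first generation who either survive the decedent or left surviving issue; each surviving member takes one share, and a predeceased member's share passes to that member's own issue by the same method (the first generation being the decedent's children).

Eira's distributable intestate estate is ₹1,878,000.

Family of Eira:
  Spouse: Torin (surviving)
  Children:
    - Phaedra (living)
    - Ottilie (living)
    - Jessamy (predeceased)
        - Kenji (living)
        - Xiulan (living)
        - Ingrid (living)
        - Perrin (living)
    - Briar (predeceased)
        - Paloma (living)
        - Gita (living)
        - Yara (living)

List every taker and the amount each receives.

Torin first takes ₹150,000, leaving a balance of ₹1,728,000. Torin then takes one-third of the balance (₹576,000), for a total of ₹726,000. The remaining ₹1,152,000 passes to the descendants.
The descendants' portion (₹1,152,000) is divided into 4 shares of ₹288,000: Phaedra and Ottilie each take ₹288,000; Jessamy's ₹288,000 share passes to Jessamy's issue; Briar's ₹288,000 share passes to Briar's issue.
Jessamy's share (₹288,000) is divided into 4 shares of ₹72,000: Kenji, Xiulan, Ingrid, and Perrin each take ₹72,000.
Briar's share (₹288,000) is divided into 3 shares of ₹96,000: Paloma, Gita, and Yara each take ₹96,000.

Torin: ₹726,000; Phaedra: ₹288,000; Ottilie: ₹288,000; Kenji: ₹72,000; Xiulan: ₹72,000; Ingrid: ₹72,000; Perrin: ₹72,000; Paloma: ₹96,000; Gita: ₹96,000; Yara: ₹96,000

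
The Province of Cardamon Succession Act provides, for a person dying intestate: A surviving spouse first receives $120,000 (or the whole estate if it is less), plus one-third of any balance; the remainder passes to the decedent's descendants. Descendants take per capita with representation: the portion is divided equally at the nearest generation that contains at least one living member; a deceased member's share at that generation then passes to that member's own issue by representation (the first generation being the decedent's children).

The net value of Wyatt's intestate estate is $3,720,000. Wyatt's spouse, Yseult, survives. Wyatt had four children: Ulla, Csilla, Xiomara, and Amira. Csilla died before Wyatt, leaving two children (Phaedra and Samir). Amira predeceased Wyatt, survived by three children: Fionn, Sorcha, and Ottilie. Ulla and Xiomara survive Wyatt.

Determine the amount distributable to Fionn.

Yseult first takes $120,000, leaving a balance of $3,600,000. Yseult then takes one-third of the balance ($1,200,000), for a total of $1,320,000. The remaining $2,400,000 passes to the descendants.
The descendants' portion ($2,400,000) is divided into 4 shares of $600,000: Ulla and Xiomara each take $600,000; Csilla's $600,000 share passes to Csilla's issue; Amira's $600,000 share passes to Amira's issue.
Csilla's share ($600,000) is divided into 2 shares of $300,000: Phaedra and Samir each take $300,000.
Amira's share ($600,000) is divided into 3 shares of $200,000: Fionn, Sorcha, and Ottilie each take $200,000.

Fionn receives $200,000.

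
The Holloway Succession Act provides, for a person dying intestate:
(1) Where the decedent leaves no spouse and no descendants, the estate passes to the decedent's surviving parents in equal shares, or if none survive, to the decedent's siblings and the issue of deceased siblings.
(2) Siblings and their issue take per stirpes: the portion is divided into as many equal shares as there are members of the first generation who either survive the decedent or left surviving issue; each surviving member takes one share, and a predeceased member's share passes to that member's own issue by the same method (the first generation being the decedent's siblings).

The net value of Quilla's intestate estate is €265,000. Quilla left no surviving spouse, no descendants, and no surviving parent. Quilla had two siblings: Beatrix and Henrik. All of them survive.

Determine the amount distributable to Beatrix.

The entire €265,000 passes to the siblings and their issue.
That amount (€265,000) is divided into 2 shares of €132,500: Beatrix and Henrik each take €132,500.

Beatrix receives €132,500.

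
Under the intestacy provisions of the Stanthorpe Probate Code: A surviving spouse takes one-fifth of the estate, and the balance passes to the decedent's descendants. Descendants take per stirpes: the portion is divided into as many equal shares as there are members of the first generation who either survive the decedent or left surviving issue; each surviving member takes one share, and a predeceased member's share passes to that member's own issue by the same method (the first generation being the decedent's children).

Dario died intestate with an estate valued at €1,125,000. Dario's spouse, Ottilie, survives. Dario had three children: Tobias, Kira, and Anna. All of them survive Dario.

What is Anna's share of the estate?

Anna receives €300,000.

Ottilie takes one-fifth of €1,125,000 = €225,000. The remaining €900,000 passes to the descendants.
The descendants' portion (€900,000) is divided into 3 shares of €300,000: Tobias, Kira, and Anna each take €300,000.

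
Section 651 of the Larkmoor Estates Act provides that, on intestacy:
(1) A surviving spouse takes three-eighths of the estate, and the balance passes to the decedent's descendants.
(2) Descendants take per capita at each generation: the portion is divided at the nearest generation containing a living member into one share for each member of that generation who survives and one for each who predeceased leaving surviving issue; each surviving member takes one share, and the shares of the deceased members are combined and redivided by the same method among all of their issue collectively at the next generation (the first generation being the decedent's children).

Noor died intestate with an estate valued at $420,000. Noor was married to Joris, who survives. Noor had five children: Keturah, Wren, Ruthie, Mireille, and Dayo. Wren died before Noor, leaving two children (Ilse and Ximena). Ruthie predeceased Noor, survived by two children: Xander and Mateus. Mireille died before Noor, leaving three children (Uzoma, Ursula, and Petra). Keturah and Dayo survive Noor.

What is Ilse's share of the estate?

Ilse receives $22,500.

Joris takes three-eighths of $420,000 = $157,500. The remaining $262,500 passes to the descendants.
The descendants' portion ($262,500) is divided at the children's generation into 5 shares of $52,500. Keturah and Dayo each take $52,500. The 3 shares of the deceased (Wren, Ruthie, and Mireille) are combined into a pool of $157,500.
That pool ($157,500) is divided at the grandchildren's generation equally among Ilse, Ximena, Xander, Mateus, Uzoma, Ursula, and Petra: $22,500 each.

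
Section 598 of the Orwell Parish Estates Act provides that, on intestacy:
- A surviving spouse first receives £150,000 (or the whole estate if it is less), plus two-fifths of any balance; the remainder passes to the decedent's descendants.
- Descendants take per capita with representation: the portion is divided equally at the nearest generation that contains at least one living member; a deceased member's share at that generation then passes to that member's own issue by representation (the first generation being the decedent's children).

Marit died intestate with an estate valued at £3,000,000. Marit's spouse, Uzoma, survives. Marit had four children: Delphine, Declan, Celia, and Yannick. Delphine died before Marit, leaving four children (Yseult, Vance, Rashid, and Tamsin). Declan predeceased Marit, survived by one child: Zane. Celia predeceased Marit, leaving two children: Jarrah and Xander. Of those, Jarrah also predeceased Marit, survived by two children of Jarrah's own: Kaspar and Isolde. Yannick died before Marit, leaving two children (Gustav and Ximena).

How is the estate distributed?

Uzoma first takes £150,000, leaving a balance of £2,850,000. Uzoma then takes two-fifths of the balance (£1,140,000), for a total of £1,290,000. The remaining £1,710,000 passes to the descendants.
No child survives, so the initial division is made at the grandchildren's generation.
The descendants' portion (£1,710,000) is divided into 9 shares of £190,000: Yseult, Vance, Rashid, Tamsin, Zane, Xander, Gustav, and Ximena each take £190,000; Jarrah's £190,000 share passes to Jarrah's issue.
Jarrah's share (£190,000) is divided into 2 shares of £95,000: Kaspar and Isolde each take £95,000.

Uzoma: £1,290,000; Yseult: £190,000; Vance: £190,000; Rashid: £190,000; Tamsin: £190,000; Zane: £190,000; Kaspar: £95,000; Isolde: £95,000; Xander: £190,000; Gustav: £190,000; Ximena: £190,000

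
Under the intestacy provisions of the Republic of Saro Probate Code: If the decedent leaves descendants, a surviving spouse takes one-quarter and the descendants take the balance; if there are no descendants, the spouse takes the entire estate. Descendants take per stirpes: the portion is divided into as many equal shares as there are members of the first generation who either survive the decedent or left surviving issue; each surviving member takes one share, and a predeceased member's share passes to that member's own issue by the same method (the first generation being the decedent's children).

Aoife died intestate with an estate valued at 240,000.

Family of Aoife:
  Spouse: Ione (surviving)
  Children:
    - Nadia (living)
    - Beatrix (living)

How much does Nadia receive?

Nadia receives 90,000.

Ione takes one-quarter of 240,000 = 60,000. The remaining 180,000 passes to the descendants.
The descendants' portion (180,000) is divided into 2 shares of 90,000: Nadia and Beatrix each take 90,000.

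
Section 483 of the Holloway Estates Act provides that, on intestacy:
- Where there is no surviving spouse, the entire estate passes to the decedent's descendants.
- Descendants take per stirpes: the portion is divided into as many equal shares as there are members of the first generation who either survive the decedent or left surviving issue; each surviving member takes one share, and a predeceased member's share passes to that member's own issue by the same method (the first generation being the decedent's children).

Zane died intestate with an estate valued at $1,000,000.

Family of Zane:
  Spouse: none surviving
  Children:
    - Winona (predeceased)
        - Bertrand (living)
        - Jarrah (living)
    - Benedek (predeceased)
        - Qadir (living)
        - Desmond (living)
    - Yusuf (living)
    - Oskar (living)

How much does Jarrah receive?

Jarrah receives $125,000.

The entire $1,000,000 passes to the descendants.
That amount ($1,000,000) is divided into 4 shares of $250,000: Yusuf and Oskar each take $250,000; Winona's $250,000 share passes to Winona's issue; Benedek's $250,000 share passes to Benedek's issue.
Winona's share ($250,000) is divided into 2 shares of $125,000: Bertrand and Jarrah each take $125,000.
Benedek's share ($250,000) is divided into 2 shares of $125,000: Qadir and Desmond each take $125,000.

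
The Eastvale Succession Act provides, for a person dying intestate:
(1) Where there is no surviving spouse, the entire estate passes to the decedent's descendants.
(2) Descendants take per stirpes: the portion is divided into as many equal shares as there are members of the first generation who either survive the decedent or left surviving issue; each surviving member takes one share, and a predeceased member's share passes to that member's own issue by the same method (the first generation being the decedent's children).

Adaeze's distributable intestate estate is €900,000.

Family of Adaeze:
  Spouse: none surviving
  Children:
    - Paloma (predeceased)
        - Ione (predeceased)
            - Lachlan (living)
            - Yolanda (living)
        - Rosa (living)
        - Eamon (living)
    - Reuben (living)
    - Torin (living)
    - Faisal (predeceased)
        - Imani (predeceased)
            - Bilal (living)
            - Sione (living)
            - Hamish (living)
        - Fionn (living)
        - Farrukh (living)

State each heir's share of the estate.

The entire €900,000 passes to the descendants.
That amount (€900,000) is divided into 4 shares of €225,000: Reuben and Torin each take €225,000; Paloma's €225,000 share passes to Paloma's issue; Faisal's €225,000 share passes to Faisal's issue.
Paloma's share (€225,000) is divided into 3 shares of €75,000: Rosa and Eamon each take €75,000; Ione's €75,000 share passes to Ione's issue.
Ione's share (€75,000) is divided into 2 shares of €37,500: Lachlan and Yolanda each take €37,500.
Faisal's share (€225,000) is divided into 3 shares of €75,000: Fionn and Farrukh each take €75,000; Imani's €75,000 share passes to Imani's issue.
Imani's share (€75,000) is divided into 3 shares of €25,000: Bilal, Sione, and Hamish each take €25,000.

Lachlan: €37,500; Yolanda: €37,500; Rosa: €75,000; Eamon: €75,000; Reuben: €225,000; Torin: €225,000; Bilal: €25,000; Sione: €25,000; Hamish: €25,000; Fionn: €75,000; Farrukh: €75,000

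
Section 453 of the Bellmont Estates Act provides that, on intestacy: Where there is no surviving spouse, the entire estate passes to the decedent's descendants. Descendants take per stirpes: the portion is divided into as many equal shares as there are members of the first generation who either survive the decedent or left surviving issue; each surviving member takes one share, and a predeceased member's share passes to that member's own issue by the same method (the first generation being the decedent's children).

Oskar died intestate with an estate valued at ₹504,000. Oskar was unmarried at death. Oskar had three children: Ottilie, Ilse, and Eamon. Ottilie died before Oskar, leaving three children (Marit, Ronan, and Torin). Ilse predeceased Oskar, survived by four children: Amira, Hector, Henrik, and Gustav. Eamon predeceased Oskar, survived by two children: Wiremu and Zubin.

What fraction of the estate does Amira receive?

The entire ₹504,000 passes to the descendants.
That amount (₹504,000) is divided into 3 shares of ₹168,000: Ottilie's ₹168,000 share passes to Ottilie's issue; Ilse's ₹168,000 share passes to Ilse's issue; Eamon's ₹168,000 share passes to Eamon's issue.
Ottilie's share (₹168,000) is divided into 3 shares of ₹56,000: Marit, Ronan, and Torin each take ₹56,000.
Ilse's share (₹168,000) is divided into 4 shares of ₹42,000: Amira, Hector, Henrik, and Gustav each take ₹42,000.
Eamon's share (₹168,000) is divided into 2 shares of ₹84,000: Wiremu and Zubin each take ₹84,000.

Amira receives 1/12 of the estate.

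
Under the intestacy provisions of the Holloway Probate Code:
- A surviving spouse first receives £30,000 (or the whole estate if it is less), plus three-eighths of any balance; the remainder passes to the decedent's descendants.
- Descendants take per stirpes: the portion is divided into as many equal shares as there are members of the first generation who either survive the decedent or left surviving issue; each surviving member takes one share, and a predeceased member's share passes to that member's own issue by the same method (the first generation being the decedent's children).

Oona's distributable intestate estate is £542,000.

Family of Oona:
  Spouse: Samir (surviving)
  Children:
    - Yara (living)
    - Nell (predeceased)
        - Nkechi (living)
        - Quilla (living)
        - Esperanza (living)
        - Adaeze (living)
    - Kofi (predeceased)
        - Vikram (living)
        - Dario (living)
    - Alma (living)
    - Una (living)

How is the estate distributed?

Samir: £222,000; Yara: £64,000; Nkechi: £16,000; Quilla: £16,000; Esperanza: £16,000; Adaeze: £16,000; Vikram: £32,000; Dario: £32,000; Alma: £64,000; Una: £64,000

Samir first takes £30,000, leaving a balance of £512,000. Samir then takes three-eighths of the balance (£192,000), for a total of £222,000. The remaining £320,000 passes to the descendants.
The descendants' portion (£320,000) is divided into 5 shares of £64,000: Yara, Alma, and Una each take £64,000; Nell's £64,000 share passes to Nell's issue; Kofi's £64,000 share passes to Kofi's issue.
Nell's share (£64,000) is divided into 4 shares of £16,000: Nkechi, Quilla, Esperanza, and Adaeze each take £16,000.
Kofi's share (£64,000) is divided into 2 shares of £32,000: Vikram and Dario each take £32,000.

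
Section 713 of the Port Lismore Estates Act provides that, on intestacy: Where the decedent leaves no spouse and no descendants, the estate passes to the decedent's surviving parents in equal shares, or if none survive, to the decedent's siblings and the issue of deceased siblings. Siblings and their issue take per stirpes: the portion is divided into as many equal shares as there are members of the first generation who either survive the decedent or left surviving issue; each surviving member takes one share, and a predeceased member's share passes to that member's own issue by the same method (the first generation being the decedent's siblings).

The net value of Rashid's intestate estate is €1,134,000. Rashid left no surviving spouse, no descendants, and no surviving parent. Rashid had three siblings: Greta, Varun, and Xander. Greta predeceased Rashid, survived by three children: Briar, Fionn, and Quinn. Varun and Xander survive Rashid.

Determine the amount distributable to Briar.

Briar receives €126,000.

The entire €1,134,000 passes to the siblings and their issue.
That amount (€1,134,000) is divided into 3 shares of €378,000: Varun and Xander each take €378,000; Greta's €378,000 share passes to Greta's issue.
Greta's share (€378,000) is divided into 3 shares of €126,000: Briar, Fionn, and Quinn each take €126,000.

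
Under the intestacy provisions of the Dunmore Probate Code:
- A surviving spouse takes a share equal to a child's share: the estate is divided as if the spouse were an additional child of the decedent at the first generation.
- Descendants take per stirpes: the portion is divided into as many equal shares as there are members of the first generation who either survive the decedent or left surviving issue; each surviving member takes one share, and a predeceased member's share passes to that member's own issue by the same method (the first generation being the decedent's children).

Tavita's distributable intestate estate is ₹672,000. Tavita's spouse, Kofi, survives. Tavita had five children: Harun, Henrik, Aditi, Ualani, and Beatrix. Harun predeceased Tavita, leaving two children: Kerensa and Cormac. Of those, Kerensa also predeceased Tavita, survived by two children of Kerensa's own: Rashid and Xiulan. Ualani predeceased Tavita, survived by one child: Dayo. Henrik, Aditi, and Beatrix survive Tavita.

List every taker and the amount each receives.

The spouse counts as an additional share at the children's level, so there are 6 primary shares of ₹112,000. Kofi takes one such share (₹112,000).
The children's combined portion (₹560,000) is divided into 5 shares of ₹112,000: Henrik, Aditi, and Beatrix each take ₹112,000; Harun's ₹112,000 share passes to Harun's issue; Ualani's ₹112,000 share passes to Ualani's issue.
Harun's share (₹112,000) is divided into 2 shares of ₹56,000: Cormac takes ₹56,000; Kerensa's ₹56,000 share passes to Kerensa's issue.
Kerensa's share (₹56,000) is divided into 2 shares of ₹28,000: Rashid and Xiulan each take ₹28,000.
Ualani's share (₹112,000) passes entirely to Dayo.

Kofi: ₹112,000; Rashid: ₹28,000; Xiulan: ₹28,000; Cormac: ₹56,000; Henrik: ₹112,000; Aditi: ₹112,000; Dayo: ₹112,000; Beatrix: ₹112,000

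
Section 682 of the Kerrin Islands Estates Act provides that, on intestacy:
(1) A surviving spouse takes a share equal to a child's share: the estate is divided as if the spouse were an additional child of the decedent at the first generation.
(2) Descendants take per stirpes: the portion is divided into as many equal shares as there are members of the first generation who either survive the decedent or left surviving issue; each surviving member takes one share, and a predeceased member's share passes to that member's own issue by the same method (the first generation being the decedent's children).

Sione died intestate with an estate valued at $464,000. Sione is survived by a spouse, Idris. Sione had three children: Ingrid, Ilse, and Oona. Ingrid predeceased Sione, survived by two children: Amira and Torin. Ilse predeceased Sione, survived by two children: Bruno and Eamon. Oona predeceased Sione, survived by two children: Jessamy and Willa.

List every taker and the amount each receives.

The spouse counts as an additional share at the children's level, so there are 4 primary shares of $116,000. Idris takes one such share ($116,000).
The children's combined portion ($348,000) is divided into 3 shares of $116,000: Ingrid's $116,000 share passes to Ingrid's issue; Ilse's $116,000 share passes to Ilse's issue; Oona's $116,000 share passes to Oona's issue.
Ingrid's share ($116,000) is divided into 2 shares of $58,000: Amira and Torin each take $58,000.
Ilse's share ($116,000) is divided into 2 shares of $58,000: Bruno and Eamon each take $58,000.
Oona's share ($116,000) is divided into 2 shares of $58,000: Jessamy and Willa each take $58,000.

Idris: $116,000; Amira: $58,000; Torin: $58,000; Bruno: $58,000; Eamon: $58,000; Jessamy: $58,000; Willa: $58,000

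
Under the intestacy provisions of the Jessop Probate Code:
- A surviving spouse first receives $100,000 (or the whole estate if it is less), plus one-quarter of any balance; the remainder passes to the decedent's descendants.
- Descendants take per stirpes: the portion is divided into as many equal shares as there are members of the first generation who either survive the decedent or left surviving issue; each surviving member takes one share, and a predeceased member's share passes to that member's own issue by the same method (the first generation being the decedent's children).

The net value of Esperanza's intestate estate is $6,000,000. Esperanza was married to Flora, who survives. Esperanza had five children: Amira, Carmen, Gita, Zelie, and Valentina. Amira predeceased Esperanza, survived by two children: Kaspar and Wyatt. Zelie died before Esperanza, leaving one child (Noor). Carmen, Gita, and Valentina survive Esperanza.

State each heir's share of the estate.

Flora first takes $100,000, leaving a balance of $5,900,000. Flora then takes one-quarter of the balance ($1,475,000), for a total of $1,575,000. The remaining $4,425,000 passes to the descendants.
The descendants' portion ($4,425,000) is divided into 5 shares of $885,000: Carmen, Gita, and Valentina each take $885,000; Amira's $885,000 share passes to Amira's issue; Zelie's $885,000 share passes to Zelie's issue.
Amira's share ($885,000) is divided into 2 shares of $442,500: Kaspar and Wyatt each take $442,500.
Zelie's share ($885,000) passes entirely to Noor.

Flora: $1,575,000; Kaspar: $442,500; Wyatt: $442,500; Carmen: $885,000; Gita: $885,000; Noor: $885,000; Valentina: $885,000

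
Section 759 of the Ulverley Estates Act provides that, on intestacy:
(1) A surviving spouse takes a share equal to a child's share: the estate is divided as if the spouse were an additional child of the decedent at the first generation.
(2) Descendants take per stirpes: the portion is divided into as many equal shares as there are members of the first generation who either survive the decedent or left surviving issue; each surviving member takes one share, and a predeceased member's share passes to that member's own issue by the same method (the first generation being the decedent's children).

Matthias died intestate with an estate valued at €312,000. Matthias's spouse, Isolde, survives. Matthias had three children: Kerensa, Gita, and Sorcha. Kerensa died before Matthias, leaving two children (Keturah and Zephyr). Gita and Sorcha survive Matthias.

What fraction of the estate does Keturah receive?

Keturah receives 1/8 of the estate.

The spouse counts as an additional share at the children's level, so there are 4 primary shares of €78,000. Isolde takes one such share (€78,000).
The children's combined portion (€234,000) is divided into 3 shares of €78,000: Gita and Sorcha each take €78,000; Kerensa's €78,000 share passes to Kerensa's issue.
Kerensa's share (€78,000) is divided into 2 shares of €39,000: Keturah and Zephyr each take €39,000.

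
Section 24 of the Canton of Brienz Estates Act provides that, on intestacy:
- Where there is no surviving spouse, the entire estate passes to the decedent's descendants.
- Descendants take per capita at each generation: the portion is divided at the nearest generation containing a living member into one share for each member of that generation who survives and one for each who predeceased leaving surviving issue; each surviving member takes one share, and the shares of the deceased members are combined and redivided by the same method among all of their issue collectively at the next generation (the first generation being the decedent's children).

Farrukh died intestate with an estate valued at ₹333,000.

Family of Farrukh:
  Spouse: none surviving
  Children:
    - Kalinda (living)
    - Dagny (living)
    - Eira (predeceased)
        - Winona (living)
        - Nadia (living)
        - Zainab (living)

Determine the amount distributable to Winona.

The entire ₹333,000 passes to the descendants.
That amount (₹333,000) is divided at the children's generation into 3 shares of ₹111,000. Kalinda and Dagny each take ₹111,000. The remaining share for the deceased Eira (₹111,000) is carried to the next generation.
That pool (₹111,000) is divided at the grandchildren's generation equally among Winona, Nadia, and Zainab: ₹37,000 each.

Winona receives ₹37,000.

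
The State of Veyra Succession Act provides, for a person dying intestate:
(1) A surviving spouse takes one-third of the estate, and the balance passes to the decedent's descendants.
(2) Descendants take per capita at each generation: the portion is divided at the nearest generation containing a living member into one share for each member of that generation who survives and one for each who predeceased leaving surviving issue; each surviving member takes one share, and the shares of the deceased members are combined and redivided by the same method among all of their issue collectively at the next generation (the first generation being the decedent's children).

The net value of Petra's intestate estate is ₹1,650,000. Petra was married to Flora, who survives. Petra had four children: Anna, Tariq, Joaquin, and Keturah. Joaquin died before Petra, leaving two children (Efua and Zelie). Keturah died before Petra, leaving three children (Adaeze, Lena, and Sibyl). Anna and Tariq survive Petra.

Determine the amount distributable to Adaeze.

Adaeze receives ₹110,000.

Flora takes one-third of ₹1,650,000 = ₹550,000. The remaining ₹1,100,000 passes to the descendants.
The descendants' portion (₹1,100,000) is divided at the children's generation into 4 shares of ₹275,000. Anna and Tariq each take ₹275,000. The 2 shares of the deceased (Joaquin and Keturah) are combined into a pool of ₹550,000.
That pool (₹550,000) is divided at the grandchildren's generation equally among Efua, Zelie, Adaeze, Lena, and Sibyl: ₹110,000 each.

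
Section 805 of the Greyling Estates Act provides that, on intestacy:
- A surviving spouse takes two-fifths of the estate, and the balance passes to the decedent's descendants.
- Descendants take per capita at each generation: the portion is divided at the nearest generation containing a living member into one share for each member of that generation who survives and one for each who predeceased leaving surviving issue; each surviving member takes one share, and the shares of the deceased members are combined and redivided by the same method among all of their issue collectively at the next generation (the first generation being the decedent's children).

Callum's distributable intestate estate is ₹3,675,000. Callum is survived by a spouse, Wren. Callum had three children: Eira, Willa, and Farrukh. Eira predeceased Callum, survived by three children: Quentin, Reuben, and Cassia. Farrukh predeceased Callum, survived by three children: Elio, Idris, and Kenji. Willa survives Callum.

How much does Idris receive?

Wren takes two-fifths of ₹3,675,000 = ₹1,470,000. The remaining ₹2,205,000 passes to the descendants.
The descendants' portion (₹2,205,000) is divided at the children's generation into 3 shares of ₹735,000. Willa takes ₹735,000. The 2 shares of the deceased (Eira and Farrukh) are combined into a pool of ₹1,470,000.
That pool (₹1,470,000) is divided at the grandchildren's generation equally among Quentin, Reuben, Cassia, Elio, Idris, and Kenji: ₹245,000 each.

Idris receives ₹245,000.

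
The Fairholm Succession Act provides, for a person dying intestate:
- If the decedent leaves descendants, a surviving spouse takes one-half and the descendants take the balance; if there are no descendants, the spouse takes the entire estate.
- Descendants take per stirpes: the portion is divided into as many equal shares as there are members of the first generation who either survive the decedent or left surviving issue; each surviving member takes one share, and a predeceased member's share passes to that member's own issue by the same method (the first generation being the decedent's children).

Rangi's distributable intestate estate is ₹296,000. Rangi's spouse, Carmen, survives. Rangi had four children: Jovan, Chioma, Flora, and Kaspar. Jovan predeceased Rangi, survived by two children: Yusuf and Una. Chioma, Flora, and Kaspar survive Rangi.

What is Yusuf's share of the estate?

Carmen takes one-half of ₹296,000 = ₹148,000. The remaining ₹148,000 passes to the descendants.
The descendants' portion (₹148,000) is divided into 4 shares of ₹37,000: Chioma, Flora, and Kaspar each take ₹37,000; Jovan's ₹37,000 share passes to Jovan's issue.
Jovan's share (₹37,000) is divided into 2 shares of ₹18,500: Yusuf and Una each take ₹18,500.

Yusuf receives ₹18,500.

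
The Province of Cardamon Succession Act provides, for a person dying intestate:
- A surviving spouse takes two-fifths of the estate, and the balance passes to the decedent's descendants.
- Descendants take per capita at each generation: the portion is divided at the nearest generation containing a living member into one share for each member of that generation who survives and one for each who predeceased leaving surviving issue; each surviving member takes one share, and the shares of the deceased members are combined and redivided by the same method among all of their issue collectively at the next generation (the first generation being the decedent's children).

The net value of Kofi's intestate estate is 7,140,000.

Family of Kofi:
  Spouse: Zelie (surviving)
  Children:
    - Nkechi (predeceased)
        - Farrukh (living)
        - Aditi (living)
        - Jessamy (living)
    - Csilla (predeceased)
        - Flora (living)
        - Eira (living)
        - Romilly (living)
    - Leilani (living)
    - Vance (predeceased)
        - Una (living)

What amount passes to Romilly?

Zelie takes two-fifths of 7,140,000 = 2,856,000. The remaining 4,284,000 passes to the descendants.
The descendants' portion (4,284,000) is divided at the children's generation into 4 shares of 1,071,000. Leilani takes 1,071,000. The 3 shares of the deceased (Nkechi, Csilla, and Vance) are combined into a pool of 3,213,000.
That pool (3,213,000) is divided at the grandchildren's generation equally among Farrukh, Aditi, Jessamy, Flora, Eira, Romilly, and Una: 459,000 each.

Romilly receives 459,000.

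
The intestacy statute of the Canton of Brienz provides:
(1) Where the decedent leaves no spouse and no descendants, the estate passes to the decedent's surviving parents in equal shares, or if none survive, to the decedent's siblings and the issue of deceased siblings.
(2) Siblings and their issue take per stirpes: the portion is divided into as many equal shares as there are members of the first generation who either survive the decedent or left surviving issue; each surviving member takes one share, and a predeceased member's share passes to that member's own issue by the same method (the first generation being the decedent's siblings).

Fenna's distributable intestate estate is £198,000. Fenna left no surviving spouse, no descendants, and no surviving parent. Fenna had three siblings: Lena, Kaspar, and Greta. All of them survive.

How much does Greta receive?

Greta receives £66,000.

The entire £198,000 passes to the siblings and their issue.
That amount (£198,000) is divided into 3 shares of £66,000: Lena, Kaspar, and Greta each take £66,000.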